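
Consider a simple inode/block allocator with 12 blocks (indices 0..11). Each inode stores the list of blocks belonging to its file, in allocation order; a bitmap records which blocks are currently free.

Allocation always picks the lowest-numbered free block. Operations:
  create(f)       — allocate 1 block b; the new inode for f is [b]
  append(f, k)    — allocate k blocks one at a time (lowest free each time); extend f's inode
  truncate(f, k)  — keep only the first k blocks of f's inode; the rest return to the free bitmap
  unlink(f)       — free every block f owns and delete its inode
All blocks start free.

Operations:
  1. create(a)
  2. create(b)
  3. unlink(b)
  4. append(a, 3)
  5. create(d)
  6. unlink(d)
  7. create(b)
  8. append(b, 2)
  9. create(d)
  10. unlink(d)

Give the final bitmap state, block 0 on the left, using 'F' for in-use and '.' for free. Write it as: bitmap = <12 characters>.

[1] create(a) — a=0 (map F...........)
[2] create(b) — a=0 b=1 (map FF..........)
[3] unlink(b) — a=0 (map F...........)
[4] append(a, 3) — a=0,1,2,3 (map FFFF........)
[5] create(d) — a=0,1,2,3 d=4 (map FFFFF.......)
[6] unlink(d) — a=0,1,2,3 (map FFFF........)
[7] create(b) — a=0,1,2,3 b=4 (map FFFFF.......)
[8] append(b, 2) — a=0,1,2,3 b=4,5,6 (map FFFFFFF.....)
[9] create(d) — a=0,1,2,3 b=4,5,6 d=7 (map FFFFFFFF....)
[10] unlink(d) — a=0,1,2,3 b=4,5,6 (map FFFFFFF.....)

bitmap = FFFFFFF.....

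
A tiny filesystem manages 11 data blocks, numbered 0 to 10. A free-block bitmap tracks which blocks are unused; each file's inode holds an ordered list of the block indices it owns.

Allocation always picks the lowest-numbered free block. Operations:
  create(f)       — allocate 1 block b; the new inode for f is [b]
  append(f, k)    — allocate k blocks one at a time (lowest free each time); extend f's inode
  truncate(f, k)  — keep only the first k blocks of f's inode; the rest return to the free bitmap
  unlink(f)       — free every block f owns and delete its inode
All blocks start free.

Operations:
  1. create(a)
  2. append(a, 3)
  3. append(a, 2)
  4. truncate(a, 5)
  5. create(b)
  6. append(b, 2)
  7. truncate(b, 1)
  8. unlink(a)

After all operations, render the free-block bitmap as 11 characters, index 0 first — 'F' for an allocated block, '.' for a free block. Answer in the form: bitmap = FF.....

  1. create(a)  ⇒  F..........  {a→[0]}
  2. append(a, 3)  ⇒  FFFF.......  {a→[0, 1, 2, 3]}
  3. append(a, 2)  ⇒  FFFFFF.....  {a→[0, 1, 2, 3, 4, 5]}
  4. truncate(a, 5)  ⇒  FFFFF......  {a→[0, 1, 2, 3, 4]}
  5. create(b)  ⇒  FFFFFF.....  {a→[0, 1, 2, 3, 4]; b→[5]}
  6. append(b, 2)  ⇒  FFFFFFFF...  {a→[0, 1, 2, 3, 4]; b→[5, 6, 7]}
  7. truncate(b, 1)  ⇒  FFFFFF.....  {a→[0, 1, 2, 3, 4]; b→[5]}
  8. unlink(a)  ⇒  .....F.....  {b→[5]}

bitmap = .....F.....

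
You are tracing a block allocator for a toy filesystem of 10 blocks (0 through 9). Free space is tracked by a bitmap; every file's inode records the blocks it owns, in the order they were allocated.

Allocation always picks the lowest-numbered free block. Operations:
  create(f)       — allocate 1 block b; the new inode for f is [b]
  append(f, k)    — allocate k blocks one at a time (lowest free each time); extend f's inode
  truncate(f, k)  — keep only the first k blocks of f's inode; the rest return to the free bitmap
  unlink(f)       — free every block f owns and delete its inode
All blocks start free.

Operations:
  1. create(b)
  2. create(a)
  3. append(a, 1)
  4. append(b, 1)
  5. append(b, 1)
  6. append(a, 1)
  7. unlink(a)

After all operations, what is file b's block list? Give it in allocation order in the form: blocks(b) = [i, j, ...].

  1. create(b)  ⇒  F.........  {b→[0]}
  2. create(a)  ⇒  FF........  {a→[1]; b→[0]}
  3. append(a, 1)  ⇒  FFF.......  {a→[1, 2]; b→[0]}
  4. append(b, 1)  ⇒  FFFF......  {a→[1, 2]; b→[0, 3]}
  5. append(b, 1)  ⇒  FFFFF.....  {a→[1, 2]; b→[0, 3, 4]}
  6. append(a, 1)  ⇒  FFFFFF....  {a→[1, 2, 5]; b→[0, 3, 4]}
  7. unlink(a)  ⇒  F..FF.....  {b→[0, 3, 4]}

blocks(b) = [0, 3, 4]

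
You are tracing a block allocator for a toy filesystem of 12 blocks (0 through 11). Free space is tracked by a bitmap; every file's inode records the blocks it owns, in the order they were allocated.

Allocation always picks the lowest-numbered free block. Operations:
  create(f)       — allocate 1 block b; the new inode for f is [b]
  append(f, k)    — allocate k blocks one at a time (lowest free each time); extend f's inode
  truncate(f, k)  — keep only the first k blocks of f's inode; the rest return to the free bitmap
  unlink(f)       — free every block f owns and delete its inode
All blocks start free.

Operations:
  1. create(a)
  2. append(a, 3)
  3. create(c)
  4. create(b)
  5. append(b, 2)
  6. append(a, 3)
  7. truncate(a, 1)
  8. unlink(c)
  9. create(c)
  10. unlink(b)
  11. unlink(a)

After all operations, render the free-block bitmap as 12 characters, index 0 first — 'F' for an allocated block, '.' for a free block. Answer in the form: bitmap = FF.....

  1. create(a)  ⇒  F...........  {a→[0]}
  2. append(a, 3)  ⇒  FFFF........  {a→[0, 1, 2, 3]}
  3. create(c)  ⇒  FFFFF.......  {a→[0, 1, 2, 3]; c→[4]}
  4. create(b)  ⇒  FFFFFF......  {a→[0, 1, 2, 3]; b→[5]; c→[4]}
  5. append(b, 2)  ⇒  FFFFFFFF....  {a→[0, 1, 2, 3]; b→[5, 6, 7]; c→[4]}
  6. append(a, 3)  ⇒  FFFFFFFFFFF.  {a→[0, 1, 2, 3, 8, 9, 10]; b→[5, 6, 7]; c→[4]}
  7. truncate(a, 1)  ⇒  F...FFFF....  {a→[0]; b→[5, 6, 7]; c→[4]}
  8. unlink(c)  ⇒  F....FFF....  {a→[0]; b→[5, 6, 7]}
  9. create(c)  ⇒  FF...FFF....  {a→[0]; b→[5, 6, 7]; c→[1]}
  10. unlink(b)  ⇒  FF..........  {a→[0]; c→[1]}
  11. unlink(a)  ⇒  .F..........  {c→[1]}

bitmap = .F..........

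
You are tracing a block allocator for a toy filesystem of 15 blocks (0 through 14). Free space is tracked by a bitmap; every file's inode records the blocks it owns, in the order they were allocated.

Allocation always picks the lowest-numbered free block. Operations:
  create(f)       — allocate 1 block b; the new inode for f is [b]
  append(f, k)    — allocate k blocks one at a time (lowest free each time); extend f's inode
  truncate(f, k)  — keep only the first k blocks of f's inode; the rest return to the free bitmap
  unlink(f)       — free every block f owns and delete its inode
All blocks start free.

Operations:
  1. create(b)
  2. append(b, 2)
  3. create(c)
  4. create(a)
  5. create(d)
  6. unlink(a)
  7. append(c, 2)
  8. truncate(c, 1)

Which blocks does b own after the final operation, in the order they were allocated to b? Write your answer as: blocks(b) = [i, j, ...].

blocks(b) = [0, 1, 2]

  1. create(b)  ⇒  F..............  {b→[0]}
  2. append(b, 2)  ⇒  FFF............  {b→[0, 1, 2]}
  3. create(c)  ⇒  FFFF...........  {b→[0, 1, 2]; c→[3]}
  4. create(a)  ⇒  FFFFF..........  {a→[4]; b→[0, 1, 2]; c→[3]}
  5. create(d)  ⇒  FFFFFF.........  {a→[4]; b→[0, 1, 2]; c→[3]; d→[5]}
  6. unlink(a)  ⇒  FFFF.F.........  {b→[0, 1, 2]; c→[3]; d→[5]}
  7. append(c, 2)  ⇒  FFFFFFF........  {b→[0, 1, 2]; c→[3, 4, 6]; d→[5]}
  8. truncate(c, 1)  ⇒  FFFF.F.........  {b→[0, 1, 2]; c→[3]; d→[5]}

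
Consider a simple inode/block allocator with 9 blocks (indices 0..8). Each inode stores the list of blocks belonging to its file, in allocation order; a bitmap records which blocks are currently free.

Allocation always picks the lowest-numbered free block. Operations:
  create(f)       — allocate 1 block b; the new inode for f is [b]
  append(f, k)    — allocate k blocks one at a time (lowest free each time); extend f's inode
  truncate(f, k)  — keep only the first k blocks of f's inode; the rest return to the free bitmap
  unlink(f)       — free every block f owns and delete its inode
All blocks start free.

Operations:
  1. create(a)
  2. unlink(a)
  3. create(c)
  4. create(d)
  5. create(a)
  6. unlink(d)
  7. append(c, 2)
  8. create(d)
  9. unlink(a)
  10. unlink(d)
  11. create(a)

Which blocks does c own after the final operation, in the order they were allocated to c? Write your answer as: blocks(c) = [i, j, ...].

blocks(c) = [0, 1, 3]

create(a): bitmap=F........ | a=[0]
unlink(a): bitmap=......... | 
create(c): bitmap=F........ | c=[0]
create(d): bitmap=FF....... | c=[0] d=[1]
create(a): bitmap=FFF...... | a=[2] c=[0] d=[1]
unlink(d): bitmap=F.F...... | a=[2] c=[0]
append(c, 2): bitmap=FFFF..... | a=[2] c=[0, 1, 3]
create(d): bitmap=FFFFF.... | a=[2] c=[0, 1, 3] d=[4]
unlink(a): bitmap=FF.FF.... | c=[0, 1, 3] d=[4]
unlink(d): bitmap=FF.F..... | c=[0, 1, 3]
create(a): bitmap=FFFF..... | a=[2] c=[0, 1, 3]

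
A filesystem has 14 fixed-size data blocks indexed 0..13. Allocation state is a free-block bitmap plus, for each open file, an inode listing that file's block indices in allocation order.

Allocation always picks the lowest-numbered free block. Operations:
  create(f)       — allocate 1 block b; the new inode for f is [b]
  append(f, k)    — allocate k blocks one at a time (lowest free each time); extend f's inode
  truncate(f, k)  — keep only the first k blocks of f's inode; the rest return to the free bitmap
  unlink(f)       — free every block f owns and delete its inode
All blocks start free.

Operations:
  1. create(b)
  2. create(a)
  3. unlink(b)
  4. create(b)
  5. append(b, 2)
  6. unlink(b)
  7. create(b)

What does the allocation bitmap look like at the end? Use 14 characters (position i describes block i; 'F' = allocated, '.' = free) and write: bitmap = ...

after create(b) → b:[0]  free=[F.............]
after create(a) → a:[1], b:[0]  free=[FF............]
after unlink(b) → a:[1]  free=[.F............]
after create(b) → a:[1], b:[0]  free=[FF............]
after append(b, 2) → a:[1], b:[0, 2, 3]  free=[FFFF..........]
after unlink(b) → a:[1]  free=[.F............]
after create(b) → a:[1], b:[0]  free=[FF............]

bitmap = FF............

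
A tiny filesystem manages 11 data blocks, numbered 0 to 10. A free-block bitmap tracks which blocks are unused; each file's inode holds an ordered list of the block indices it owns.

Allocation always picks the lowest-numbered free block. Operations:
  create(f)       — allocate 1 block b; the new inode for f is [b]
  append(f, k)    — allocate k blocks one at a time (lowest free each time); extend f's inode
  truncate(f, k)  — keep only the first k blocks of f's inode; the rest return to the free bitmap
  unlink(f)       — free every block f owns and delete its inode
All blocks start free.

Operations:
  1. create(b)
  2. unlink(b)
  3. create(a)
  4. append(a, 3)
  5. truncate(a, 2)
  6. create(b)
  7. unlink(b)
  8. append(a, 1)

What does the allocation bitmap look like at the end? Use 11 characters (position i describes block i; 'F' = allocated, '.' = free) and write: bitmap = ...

after create(b) → b:[0]  free=[F..........]
after unlink(b) →   free=[...........]
after create(a) → a:[0]  free=[F..........]
after append(a, 3) → a:[0, 1, 2, 3]  free=[FFFF.......]
after truncate(a, 2) → a:[0, 1]  free=[FF.........]
after create(b) → a:[0, 1], b:[2]  free=[FFF........]
after unlink(b) → a:[0, 1]  free=[FF.........]
after append(a, 1) → a:[0, 1, 2]  free=[FFF........]

bitmap = FFF........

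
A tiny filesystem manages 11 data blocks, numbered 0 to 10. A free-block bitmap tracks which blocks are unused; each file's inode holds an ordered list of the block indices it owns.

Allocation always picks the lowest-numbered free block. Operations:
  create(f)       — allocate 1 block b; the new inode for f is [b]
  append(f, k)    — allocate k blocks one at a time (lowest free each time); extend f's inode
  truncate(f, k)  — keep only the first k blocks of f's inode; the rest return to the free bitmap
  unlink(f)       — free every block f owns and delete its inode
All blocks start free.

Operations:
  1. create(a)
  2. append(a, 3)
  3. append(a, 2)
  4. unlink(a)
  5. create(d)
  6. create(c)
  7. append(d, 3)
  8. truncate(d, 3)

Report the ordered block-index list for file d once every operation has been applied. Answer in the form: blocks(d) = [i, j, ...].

create(a): bitmap=F.......... | a=[0]
append(a, 3): bitmap=FFFF....... | a=[0, 1, 2, 3]
append(a, 2): bitmap=FFFFFF..... | a=[0, 1, 2, 3, 4, 5]
unlink(a): bitmap=........... | 
create(d): bitmap=F.......... | d=[0]
create(c): bitmap=FF......... | c=[1] d=[0]
append(d, 3): bitmap=FFFFF...... | c=[1] d=[0, 2, 3, 4]
truncate(d, 3): bitmap=FFFF....... | c=[1] d=[0, 2, 3]

blocks(d) = [0, 2, 3]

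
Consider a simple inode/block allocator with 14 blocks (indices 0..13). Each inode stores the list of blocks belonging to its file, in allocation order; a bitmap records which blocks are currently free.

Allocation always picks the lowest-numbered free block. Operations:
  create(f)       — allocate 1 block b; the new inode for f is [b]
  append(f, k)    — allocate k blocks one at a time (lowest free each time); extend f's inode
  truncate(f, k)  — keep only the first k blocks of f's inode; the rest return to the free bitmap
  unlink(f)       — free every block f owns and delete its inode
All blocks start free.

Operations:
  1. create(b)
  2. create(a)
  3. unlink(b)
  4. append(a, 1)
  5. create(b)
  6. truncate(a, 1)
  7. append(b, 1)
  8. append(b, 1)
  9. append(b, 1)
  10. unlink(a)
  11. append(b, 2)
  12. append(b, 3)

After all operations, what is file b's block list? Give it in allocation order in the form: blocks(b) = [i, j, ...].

blocks(b) = [2, 0, 3, 4, 1, 5, 6, 7, 8]

create(b): bitmap=F............. | b=[0]
create(a): bitmap=FF............ | a=[1] b=[0]
unlink(b): bitmap=.F............ | a=[1]
append(a, 1): bitmap=FF............ | a=[1, 0]
create(b): bitmap=FFF........... | a=[1, 0] b=[2]
truncate(a, 1): bitmap=.FF........... | a=[1] b=[2]
append(b, 1): bitmap=FFF........... | a=[1] b=[2, 0]
append(b, 1): bitmap=FFFF.......... | a=[1] b=[2, 0, 3]
append(b, 1): bitmap=FFFFF......... | a=[1] b=[2, 0, 3, 4]
unlink(a): bitmap=F.FFF......... | b=[2, 0, 3, 4]
append(b, 2): bitmap=FFFFFF........ | b=[2, 0, 3, 4, 1, 5]
append(b, 3): bitmap=FFFFFFFFF..... | b=[2, 0, 3, 4, 1, 5, 6, 7, 8]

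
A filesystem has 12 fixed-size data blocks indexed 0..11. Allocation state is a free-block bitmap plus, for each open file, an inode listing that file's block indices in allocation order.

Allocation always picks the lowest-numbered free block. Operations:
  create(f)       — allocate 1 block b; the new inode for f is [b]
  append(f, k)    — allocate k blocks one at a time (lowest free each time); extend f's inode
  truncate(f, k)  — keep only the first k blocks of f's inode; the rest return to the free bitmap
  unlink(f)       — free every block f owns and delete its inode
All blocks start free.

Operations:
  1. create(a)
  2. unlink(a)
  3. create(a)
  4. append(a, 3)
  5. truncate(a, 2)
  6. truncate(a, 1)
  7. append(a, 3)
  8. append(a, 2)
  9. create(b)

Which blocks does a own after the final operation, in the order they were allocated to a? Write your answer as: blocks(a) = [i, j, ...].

blocks(a) = [0, 1, 2, 3, 4, 5]

[1] create(a) — a=0 (map F...........)
[2] unlink(a) —  (map ............)
[3] create(a) — a=0 (map F...........)
[4] append(a, 3) — a=0,1,2,3 (map FFFF........)
[5] truncate(a, 2) — a=0,1 (map FF..........)
[6] truncate(a, 1) — a=0 (map F...........)
[7] append(a, 3) — a=0,1,2,3 (map FFFF........)
[8] append(a, 2) — a=0,1,2,3,4,5 (map FFFFFF......)
[9] create(b) — a=0,1,2,3,4,5 b=6 (map FFFFFFF.....)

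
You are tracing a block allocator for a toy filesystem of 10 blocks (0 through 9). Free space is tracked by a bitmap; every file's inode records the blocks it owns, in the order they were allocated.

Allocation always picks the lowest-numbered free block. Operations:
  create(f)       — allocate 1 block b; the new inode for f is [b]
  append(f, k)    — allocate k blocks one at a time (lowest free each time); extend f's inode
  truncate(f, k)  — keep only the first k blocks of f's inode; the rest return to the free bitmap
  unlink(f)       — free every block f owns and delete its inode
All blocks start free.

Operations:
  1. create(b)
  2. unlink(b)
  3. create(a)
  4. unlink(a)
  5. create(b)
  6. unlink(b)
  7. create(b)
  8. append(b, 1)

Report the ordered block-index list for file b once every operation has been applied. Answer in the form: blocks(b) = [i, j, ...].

blocks(b) = [0, 1]

  1. create(b)  ⇒  F.........  {b→[0]}
  2. unlink(b)  ⇒  ..........  {}
  3. create(a)  ⇒  F.........  {a→[0]}
  4. unlink(a)  ⇒  ..........  {}
  5. create(b)  ⇒  F.........  {b→[0]}
  6. unlink(b)  ⇒  ..........  {}
  7. create(b)  ⇒  F.........  {b→[0]}
  8. append(b, 1)  ⇒  FF........  {b→[0, 1]}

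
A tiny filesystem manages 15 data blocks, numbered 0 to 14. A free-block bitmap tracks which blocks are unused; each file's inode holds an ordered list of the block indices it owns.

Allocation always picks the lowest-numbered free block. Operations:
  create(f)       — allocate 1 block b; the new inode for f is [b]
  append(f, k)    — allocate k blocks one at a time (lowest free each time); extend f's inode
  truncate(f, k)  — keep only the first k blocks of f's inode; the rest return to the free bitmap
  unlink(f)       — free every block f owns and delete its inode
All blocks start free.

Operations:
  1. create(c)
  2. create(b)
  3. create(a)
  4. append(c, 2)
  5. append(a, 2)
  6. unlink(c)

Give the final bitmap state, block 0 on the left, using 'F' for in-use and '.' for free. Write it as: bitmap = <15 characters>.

  1. create(c)  ⇒  F..............  {c→[0]}
  2. create(b)  ⇒  FF.............  {b→[1]; c→[0]}
  3. create(a)  ⇒  FFF............  {a→[2]; b→[1]; c→[0]}
  4. append(c, 2)  ⇒  FFFFF..........  {a→[2]; b→[1]; c→[0, 3, 4]}
  5. append(a, 2)  ⇒  FFFFFFF........  {a→[2, 5, 6]; b→[1]; c→[0, 3, 4]}
  6. unlink(c)  ⇒  .FF..FF........  {a→[2, 5, 6]; b→[1]}

bitmap = .FF..FF........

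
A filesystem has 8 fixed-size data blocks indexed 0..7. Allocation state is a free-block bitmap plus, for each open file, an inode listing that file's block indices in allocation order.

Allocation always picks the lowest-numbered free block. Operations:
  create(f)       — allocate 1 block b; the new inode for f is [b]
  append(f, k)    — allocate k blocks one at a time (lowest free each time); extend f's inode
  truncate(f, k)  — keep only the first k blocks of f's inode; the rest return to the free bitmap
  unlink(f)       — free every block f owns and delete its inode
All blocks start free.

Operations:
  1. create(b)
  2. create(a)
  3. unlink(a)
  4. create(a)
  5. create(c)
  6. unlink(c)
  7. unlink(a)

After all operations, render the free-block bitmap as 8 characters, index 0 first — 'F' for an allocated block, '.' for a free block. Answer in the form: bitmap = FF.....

bitmap = F.......

create(b): bitmap=F....... | b=[0]
create(a): bitmap=FF...... | a=[1] b=[0]
unlink(a): bitmap=F....... | b=[0]
create(a): bitmap=FF...... | a=[1] b=[0]
create(c): bitmap=FFF..... | a=[1] b=[0] c=[2]
unlink(c): bitmap=FF...... | a=[1] b=[0]
unlink(a): bitmap=F....... | b=[0]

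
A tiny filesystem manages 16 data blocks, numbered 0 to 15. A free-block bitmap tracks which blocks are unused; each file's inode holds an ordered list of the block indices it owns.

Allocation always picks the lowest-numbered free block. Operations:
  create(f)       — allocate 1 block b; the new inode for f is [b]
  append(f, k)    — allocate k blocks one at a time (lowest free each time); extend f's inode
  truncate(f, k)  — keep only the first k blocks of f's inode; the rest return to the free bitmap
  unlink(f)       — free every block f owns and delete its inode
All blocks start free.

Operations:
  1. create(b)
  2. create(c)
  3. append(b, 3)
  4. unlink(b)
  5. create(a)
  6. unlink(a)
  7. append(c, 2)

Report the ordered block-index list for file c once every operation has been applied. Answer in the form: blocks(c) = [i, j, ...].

blocks(c) = [1, 0, 2]

create(b): bitmap=F............... | b=[0]
create(c): bitmap=FF.............. | b=[0] c=[1]
append(b, 3): bitmap=FFFFF........... | b=[0, 2, 3, 4] c=[1]
unlink(b): bitmap=.F.............. | c=[1]
create(a): bitmap=FF.............. | a=[0] c=[1]
unlink(a): bitmap=.F.............. | c=[1]
append(c, 2): bitmap=FFF............. | c=[1, 0, 2]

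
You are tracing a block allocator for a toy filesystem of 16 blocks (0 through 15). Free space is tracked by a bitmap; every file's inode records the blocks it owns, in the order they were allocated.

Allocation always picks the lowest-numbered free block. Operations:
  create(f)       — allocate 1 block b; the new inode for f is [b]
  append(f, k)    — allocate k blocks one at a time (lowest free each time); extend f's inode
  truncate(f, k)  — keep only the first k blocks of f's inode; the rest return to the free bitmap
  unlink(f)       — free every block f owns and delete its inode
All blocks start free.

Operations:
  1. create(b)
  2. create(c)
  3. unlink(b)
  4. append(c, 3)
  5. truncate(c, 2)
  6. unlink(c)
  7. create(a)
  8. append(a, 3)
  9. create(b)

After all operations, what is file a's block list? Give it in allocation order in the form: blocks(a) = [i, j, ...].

create(b): bitmap=F............... | b=[0]
create(c): bitmap=FF.............. | b=[0] c=[1]
unlink(b): bitmap=.F.............. | c=[1]
append(c, 3): bitmap=FFFF............ | c=[1, 0, 2, 3]
truncate(c, 2): bitmap=FF.............. | c=[1, 0]
unlink(c): bitmap=................ | 
create(a): bitmap=F............... | a=[0]
append(a, 3): bitmap=FFFF............ | a=[0, 1, 2, 3]
create(b): bitmap=FFFFF........... | a=[0, 1, 2, 3] b=[4]

blocks(a) = [0, 1, 2, 3]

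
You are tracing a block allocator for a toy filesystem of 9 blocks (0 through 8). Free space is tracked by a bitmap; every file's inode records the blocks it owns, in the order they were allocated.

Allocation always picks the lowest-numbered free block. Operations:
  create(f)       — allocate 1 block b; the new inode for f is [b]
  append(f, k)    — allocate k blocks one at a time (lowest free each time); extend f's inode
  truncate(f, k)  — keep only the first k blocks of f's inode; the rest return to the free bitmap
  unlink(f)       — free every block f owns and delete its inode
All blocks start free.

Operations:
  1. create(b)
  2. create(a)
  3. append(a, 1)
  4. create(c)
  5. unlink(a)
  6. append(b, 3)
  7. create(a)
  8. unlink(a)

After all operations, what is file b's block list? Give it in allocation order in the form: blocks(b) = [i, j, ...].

blocks(b) = [0, 1, 2, 4]

create(b): bitmap=F........ | b=[0]
create(a): bitmap=FF....... | a=[1] b=[0]
append(a, 1): bitmap=FFF...... | a=[1, 2] b=[0]
create(c): bitmap=FFFF..... | a=[1, 2] b=[0] c=[3]
unlink(a): bitmap=F..F..... | b=[0] c=[3]
append(b, 3): bitmap=FFFFF.... | b=[0, 1, 2, 4] c=[3]
create(a): bitmap=FFFFFF... | a=[5] b=[0, 1, 2, 4] c=[3]
unlink(a): bitmap=FFFFF.... | b=[0, 1, 2, 4] c=[3]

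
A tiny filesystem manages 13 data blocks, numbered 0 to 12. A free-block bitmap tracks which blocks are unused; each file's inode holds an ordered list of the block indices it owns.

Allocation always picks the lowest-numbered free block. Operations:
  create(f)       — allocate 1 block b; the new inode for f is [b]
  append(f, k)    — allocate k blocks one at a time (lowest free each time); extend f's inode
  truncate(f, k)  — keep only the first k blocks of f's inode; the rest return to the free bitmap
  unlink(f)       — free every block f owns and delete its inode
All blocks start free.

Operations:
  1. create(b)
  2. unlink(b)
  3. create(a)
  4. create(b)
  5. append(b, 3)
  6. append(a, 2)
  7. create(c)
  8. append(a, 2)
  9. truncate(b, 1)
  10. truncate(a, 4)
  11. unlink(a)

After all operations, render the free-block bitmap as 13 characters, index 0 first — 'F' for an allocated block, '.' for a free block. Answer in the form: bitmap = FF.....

[1] create(b) — b=0 (map F............)
[2] unlink(b) —  (map .............)
[3] create(a) — a=0 (map F............)
[4] create(b) — a=0 b=1 (map FF...........)
[5] append(b, 3) — a=0 b=1,2,3,4 (map FFFFF........)
[6] append(a, 2) — a=0,5,6 b=1,2,3,4 (map FFFFFFF......)
[7] create(c) — a=0,5,6 b=1,2,3,4 c=7 (map FFFFFFFF.....)
[8] append(a, 2) — a=0,5,6,8,9 b=1,2,3,4 c=7 (map FFFFFFFFFF...)
[9] truncate(b, 1) — a=0,5,6,8,9 b=1 c=7 (map FF...FFFFF...)
[10] truncate(a, 4) — a=0,5,6,8 b=1 c=7 (map FF...FFFF....)
[11] unlink(a) — b=1 c=7 (map .F.....F.....)

bitmap = .F.....F.....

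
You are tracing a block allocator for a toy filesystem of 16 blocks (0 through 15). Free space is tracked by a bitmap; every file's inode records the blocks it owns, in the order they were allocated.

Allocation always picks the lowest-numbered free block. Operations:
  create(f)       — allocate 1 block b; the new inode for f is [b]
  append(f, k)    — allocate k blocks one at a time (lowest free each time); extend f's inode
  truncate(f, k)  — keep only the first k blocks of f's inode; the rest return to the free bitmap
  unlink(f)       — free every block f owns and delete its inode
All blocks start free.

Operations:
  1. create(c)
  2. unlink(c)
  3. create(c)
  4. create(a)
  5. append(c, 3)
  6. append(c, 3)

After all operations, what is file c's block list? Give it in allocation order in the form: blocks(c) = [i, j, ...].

  1. create(c)  ⇒  F...............  {c→[0]}
  2. unlink(c)  ⇒  ................  {}
  3. create(c)  ⇒  F...............  {c→[0]}
  4. create(a)  ⇒  FF..............  {a→[1]; c→[0]}
  5. append(c, 3)  ⇒  FFFFF...........  {a→[1]; c→[0, 2, 3, 4]}
  6. append(c, 3)  ⇒  FFFFFFFF........  {a→[1]; c→[0, 2, 3, 4, 5, 6, 7]}

blocks(c) = [0, 2, 3, 4, 5, 6, 7]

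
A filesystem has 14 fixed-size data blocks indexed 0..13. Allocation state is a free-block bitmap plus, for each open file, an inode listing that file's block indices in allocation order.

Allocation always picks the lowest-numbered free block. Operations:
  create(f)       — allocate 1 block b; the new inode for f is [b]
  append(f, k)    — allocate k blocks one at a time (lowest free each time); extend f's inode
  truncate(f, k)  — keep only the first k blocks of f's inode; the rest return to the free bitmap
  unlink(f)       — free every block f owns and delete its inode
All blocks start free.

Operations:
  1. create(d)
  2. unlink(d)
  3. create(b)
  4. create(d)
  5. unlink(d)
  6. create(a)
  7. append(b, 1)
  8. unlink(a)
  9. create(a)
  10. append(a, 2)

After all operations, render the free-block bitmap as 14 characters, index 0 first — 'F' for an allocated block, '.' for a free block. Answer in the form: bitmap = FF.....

  1. create(d)  ⇒  F.............  {d→[0]}
  2. unlink(d)  ⇒  ..............  {}
  3. create(b)  ⇒  F.............  {b→[0]}
  4. create(d)  ⇒  FF............  {b→[0]; d→[1]}
  5. unlink(d)  ⇒  F.............  {b→[0]}
  6. create(a)  ⇒  FF............  {a→[1]; b→[0]}
  7. append(b, 1)  ⇒  FFF...........  {a→[1]; b→[0, 2]}
  8. unlink(a)  ⇒  F.F...........  {b→[0, 2]}
  9. create(a)  ⇒  FFF...........  {a→[1]; b→[0, 2]}
  10. append(a, 2)  ⇒  FFFFF.........  {a→[1, 3, 4]; b→[0, 2]}

bitmap = FFFFF.........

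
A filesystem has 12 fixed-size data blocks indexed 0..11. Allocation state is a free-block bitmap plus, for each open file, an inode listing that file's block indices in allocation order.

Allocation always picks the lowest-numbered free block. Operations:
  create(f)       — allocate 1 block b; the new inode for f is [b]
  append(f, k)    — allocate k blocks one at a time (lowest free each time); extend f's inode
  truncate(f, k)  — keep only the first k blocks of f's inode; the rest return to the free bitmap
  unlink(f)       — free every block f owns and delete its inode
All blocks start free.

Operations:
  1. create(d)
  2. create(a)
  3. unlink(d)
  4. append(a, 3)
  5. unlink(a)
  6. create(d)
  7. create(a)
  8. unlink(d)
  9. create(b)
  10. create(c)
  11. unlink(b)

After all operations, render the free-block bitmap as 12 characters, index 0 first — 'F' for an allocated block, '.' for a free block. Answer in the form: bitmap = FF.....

  1. create(d)  ⇒  F...........  {d→[0]}
  2. create(a)  ⇒  FF..........  {a→[1]; d→[0]}
  3. unlink(d)  ⇒  .F..........  {a→[1]}
  4. append(a, 3)  ⇒  FFFF........  {a→[1, 0, 2, 3]}
  5. unlink(a)  ⇒  ............  {}
  6. create(d)  ⇒  F...........  {d→[0]}
  7. create(a)  ⇒  FF..........  {a→[1]; d→[0]}
  8. unlink(d)  ⇒  .F..........  {a→[1]}
  9. create(b)  ⇒  FF..........  {a→[1]; b→[0]}
  10. create(c)  ⇒  FFF.........  {a→[1]; b→[0]; c→[2]}
  11. unlink(b)  ⇒  .FF.........  {a→[1]; c→[2]}

bitmap = .FF.........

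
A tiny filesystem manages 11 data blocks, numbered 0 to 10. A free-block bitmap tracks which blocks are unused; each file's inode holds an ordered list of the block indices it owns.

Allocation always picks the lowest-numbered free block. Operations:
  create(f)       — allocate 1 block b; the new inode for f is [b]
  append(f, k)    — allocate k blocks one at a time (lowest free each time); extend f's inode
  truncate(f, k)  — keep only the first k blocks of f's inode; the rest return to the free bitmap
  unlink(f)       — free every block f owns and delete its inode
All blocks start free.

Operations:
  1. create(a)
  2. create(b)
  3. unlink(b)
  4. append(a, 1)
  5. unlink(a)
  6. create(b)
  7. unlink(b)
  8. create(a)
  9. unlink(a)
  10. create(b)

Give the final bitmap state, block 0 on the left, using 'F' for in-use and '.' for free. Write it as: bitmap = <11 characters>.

[1] create(a) — a=0 (map F..........)
[2] create(b) — a=0 b=1 (map FF.........)
[3] unlink(b) — a=0 (map F..........)
[4] append(a, 1) — a=0,1 (map FF.........)
[5] unlink(a) —  (map ...........)
[6] create(b) — b=0 (map F..........)
[7] unlink(b) —  (map ...........)
[8] create(a) — a=0 (map F..........)
[9] unlink(a) —  (map ...........)
[10] create(b) — b=0 (map F..........)

bitmap = F..........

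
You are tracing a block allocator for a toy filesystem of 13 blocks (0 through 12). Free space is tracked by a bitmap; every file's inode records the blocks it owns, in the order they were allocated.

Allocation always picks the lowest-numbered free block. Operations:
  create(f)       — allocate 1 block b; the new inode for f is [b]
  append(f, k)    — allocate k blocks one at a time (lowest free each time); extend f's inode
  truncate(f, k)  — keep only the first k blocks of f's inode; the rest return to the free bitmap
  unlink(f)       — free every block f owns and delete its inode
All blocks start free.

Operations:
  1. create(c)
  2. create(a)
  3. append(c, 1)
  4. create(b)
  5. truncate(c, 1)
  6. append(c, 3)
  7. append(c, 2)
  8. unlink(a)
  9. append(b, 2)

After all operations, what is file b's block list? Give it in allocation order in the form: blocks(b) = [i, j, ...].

blocks(b) = [3, 1, 8]

  1. create(c)  ⇒  F............  {c→[0]}
  2. create(a)  ⇒  FF...........  {a→[1]; c→[0]}
  3. append(c, 1)  ⇒  FFF..........  {a→[1]; c→[0, 2]}
  4. create(b)  ⇒  FFFF.........  {a→[1]; b→[3]; c→[0, 2]}
  5. truncate(c, 1)  ⇒  FF.F.........  {a→[1]; b→[3]; c→[0]}
  6. append(c, 3)  ⇒  FFFFFF.......  {a→[1]; b→[3]; c→[0, 2, 4, 5]}
  7. append(c, 2)  ⇒  FFFFFFFF.....  {a→[1]; b→[3]; c→[0, 2, 4, 5, 6, 7]}
  8. unlink(a)  ⇒  F.FFFFFF.....  {b→[3]; c→[0, 2, 4, 5, 6, 7]}
  9. append(b, 2)  ⇒  FFFFFFFFF....  {b→[3, 1, 8]; c→[0, 2, 4, 5, 6, 7]}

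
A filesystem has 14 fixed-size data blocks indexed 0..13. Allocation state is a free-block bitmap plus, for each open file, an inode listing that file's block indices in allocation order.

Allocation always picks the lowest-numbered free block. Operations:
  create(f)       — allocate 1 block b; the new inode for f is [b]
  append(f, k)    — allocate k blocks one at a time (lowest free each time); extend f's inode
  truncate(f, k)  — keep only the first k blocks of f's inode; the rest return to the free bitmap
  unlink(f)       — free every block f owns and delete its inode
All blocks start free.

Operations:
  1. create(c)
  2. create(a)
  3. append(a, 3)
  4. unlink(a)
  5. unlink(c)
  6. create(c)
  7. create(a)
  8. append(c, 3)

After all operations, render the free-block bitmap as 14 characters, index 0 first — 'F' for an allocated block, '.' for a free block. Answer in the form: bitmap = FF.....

bitmap = FFFFF.........

create(c): bitmap=F............. | c=[0]
create(a): bitmap=FF............ | a=[1] c=[0]
append(a, 3): bitmap=FFFFF......... | a=[1, 2, 3, 4] c=[0]
unlink(a): bitmap=F............. | c=[0]
unlink(c): bitmap=.............. | 
create(c): bitmap=F............. | c=[0]
create(a): bitmap=FF............ | a=[1] c=[0]
append(c, 3): bitmap=FFFFF......... | a=[1] c=[0, 2, 3, 4]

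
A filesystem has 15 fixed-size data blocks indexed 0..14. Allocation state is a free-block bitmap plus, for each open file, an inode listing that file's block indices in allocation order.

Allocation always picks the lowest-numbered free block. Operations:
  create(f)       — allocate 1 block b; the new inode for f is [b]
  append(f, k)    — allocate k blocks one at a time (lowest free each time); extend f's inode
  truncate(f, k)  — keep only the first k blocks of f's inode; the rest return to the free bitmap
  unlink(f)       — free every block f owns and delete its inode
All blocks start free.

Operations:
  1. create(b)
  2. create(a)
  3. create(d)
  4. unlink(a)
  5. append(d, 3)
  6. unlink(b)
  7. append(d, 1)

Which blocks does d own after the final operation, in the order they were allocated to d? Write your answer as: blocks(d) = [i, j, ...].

blocks(d) = [2, 1, 3, 4, 0]

[1] create(b) — b=0 (map F..............)
[2] create(a) — a=1 b=0 (map FF.............)
[3] create(d) — a=1 b=0 d=2 (map FFF............)
[4] unlink(a) — b=0 d=2 (map F.F............)
[5] append(d, 3) — b=0 d=2,1,3,4 (map FFFFF..........)
[6] unlink(b) — d=2,1,3,4 (map .FFFF..........)
[7] append(d, 1) — d=2,1,3,4,0 (map FFFFF..........)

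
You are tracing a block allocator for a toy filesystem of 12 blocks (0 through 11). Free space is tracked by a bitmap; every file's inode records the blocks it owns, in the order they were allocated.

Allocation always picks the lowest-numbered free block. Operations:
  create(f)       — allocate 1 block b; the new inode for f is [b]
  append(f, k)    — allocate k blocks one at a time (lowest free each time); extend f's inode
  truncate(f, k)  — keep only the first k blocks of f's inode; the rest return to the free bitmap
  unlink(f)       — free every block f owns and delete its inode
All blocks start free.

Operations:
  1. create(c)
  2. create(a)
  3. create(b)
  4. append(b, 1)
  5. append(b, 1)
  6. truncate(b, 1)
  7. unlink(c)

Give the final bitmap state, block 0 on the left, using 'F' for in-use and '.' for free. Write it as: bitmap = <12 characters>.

bitmap = .FF.........

create(c): bitmap=F........... | c=[0]
create(a): bitmap=FF.......... | a=[1] c=[0]
create(b): bitmap=FFF......... | a=[1] b=[2] c=[0]
append(b, 1): bitmap=FFFF........ | a=[1] b=[2, 3] c=[0]
append(b, 1): bitmap=FFFFF....... | a=[1] b=[2, 3, 4] c=[0]
truncate(b, 1): bitmap=FFF......... | a=[1] b=[2] c=[0]
unlink(c): bitmap=.FF......... | a=[1] b=[2]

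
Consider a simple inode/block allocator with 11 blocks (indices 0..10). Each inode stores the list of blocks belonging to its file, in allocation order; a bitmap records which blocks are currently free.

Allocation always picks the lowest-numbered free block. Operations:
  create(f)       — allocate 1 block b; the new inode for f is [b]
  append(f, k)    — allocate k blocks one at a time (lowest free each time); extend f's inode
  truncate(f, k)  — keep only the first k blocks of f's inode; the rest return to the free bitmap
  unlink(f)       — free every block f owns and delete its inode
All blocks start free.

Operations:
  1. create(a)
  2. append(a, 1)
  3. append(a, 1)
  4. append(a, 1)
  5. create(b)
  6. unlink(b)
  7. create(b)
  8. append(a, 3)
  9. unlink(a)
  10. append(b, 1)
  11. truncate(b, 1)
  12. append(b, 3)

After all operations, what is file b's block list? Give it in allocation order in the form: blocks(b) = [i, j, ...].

blocks(b) = [4, 0, 1, 2]

  1. create(a)  ⇒  F..........  {a→[0]}
  2. append(a, 1)  ⇒  FF.........  {a→[0, 1]}
  3. append(a, 1)  ⇒  FFF........  {a→[0, 1, 2]}
  4. append(a, 1)  ⇒  FFFF.......  {a→[0, 1, 2, 3]}
  5. create(b)  ⇒  FFFFF......  {a→[0, 1, 2, 3]; b→[4]}
  6. unlink(b)  ⇒  FFFF.......  {a→[0, 1, 2, 3]}
  7. create(b)  ⇒  FFFFF......  {a→[0, 1, 2, 3]; b→[4]}
  8. append(a, 3)  ⇒  FFFFFFFF...  {a→[0, 1, 2, 3, 5, 6, 7]; b→[4]}
  9. unlink(a)  ⇒  ....F......  {b→[4]}
  10. append(b, 1)  ⇒  F...F......  {b→[4, 0]}
  11. truncate(b, 1)  ⇒  ....F......  {b→[4]}
  12. append(b, 3)  ⇒  FFF.F......  {b→[4, 0, 1, 2]}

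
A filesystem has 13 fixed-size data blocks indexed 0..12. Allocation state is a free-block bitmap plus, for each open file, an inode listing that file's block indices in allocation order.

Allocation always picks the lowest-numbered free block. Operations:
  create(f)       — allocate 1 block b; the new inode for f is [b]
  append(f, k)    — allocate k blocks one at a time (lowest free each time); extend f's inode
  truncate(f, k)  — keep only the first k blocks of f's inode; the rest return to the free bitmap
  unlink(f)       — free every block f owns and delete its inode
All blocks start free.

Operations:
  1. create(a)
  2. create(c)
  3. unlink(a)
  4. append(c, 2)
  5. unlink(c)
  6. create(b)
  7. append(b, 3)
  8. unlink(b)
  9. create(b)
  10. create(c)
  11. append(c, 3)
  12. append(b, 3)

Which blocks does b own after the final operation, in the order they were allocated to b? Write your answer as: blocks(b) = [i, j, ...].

blocks(b) = [0, 5, 6, 7]

[1] create(a) — a=0 (map F............)
[2] create(c) — a=0 c=1 (map FF...........)
[3] unlink(a) — c=1 (map .F...........)
[4] append(c, 2) — c=1,0,2 (map FFF..........)
[5] unlink(c) —  (map .............)
[6] create(b) — b=0 (map F............)
[7] append(b, 3) — b=0,1,2,3 (map FFFF.........)
[8] unlink(b) —  (map .............)
[9] create(b) — b=0 (map F............)
[10] create(c) — b=0 c=1 (map FF...........)
[11] append(c, 3) — b=0 c=1,2,3,4 (map FFFFF........)
[12] append(b, 3) — b=0,5,6,7 c=1,2,3,4 (map FFFFFFFF.....)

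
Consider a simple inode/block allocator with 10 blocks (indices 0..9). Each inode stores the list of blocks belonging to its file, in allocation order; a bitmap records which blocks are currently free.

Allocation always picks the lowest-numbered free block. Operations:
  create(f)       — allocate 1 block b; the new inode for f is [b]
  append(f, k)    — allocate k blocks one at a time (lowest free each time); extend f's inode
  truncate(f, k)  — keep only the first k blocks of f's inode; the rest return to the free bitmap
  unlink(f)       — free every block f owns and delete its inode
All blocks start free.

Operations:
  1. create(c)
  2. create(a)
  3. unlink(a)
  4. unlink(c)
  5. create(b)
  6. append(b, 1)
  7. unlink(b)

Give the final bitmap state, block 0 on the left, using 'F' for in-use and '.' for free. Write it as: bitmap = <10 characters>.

bitmap = ..........

[1] create(c) — c=0 (map F.........)
[2] create(a) — a=1 c=0 (map FF........)
[3] unlink(a) — c=0 (map F.........)
[4] unlink(c) —  (map ..........)
[5] create(b) — b=0 (map F.........)
[6] append(b, 1) — b=0,1 (map FF........)
[7] unlink(b) —  (map ..........)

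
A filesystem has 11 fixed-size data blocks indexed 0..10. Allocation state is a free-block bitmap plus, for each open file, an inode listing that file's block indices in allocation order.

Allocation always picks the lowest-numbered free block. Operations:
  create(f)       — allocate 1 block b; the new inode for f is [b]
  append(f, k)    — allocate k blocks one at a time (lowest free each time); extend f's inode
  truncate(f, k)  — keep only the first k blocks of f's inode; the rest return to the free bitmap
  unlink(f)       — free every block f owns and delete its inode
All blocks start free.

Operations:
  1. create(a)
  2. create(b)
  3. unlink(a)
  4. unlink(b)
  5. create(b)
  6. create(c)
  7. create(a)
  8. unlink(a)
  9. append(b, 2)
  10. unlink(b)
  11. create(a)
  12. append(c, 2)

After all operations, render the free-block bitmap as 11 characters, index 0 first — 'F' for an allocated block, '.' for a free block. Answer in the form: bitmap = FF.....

bitmap = FFFF.......

after create(a) → a:[0]  free=[F..........]
after create(b) → a:[0], b:[1]  free=[FF.........]
after unlink(a) → b:[1]  free=[.F.........]
after unlink(b) →   free=[...........]
after create(b) → b:[0]  free=[F..........]
after create(c) → b:[0], c:[1]  free=[FF.........]
after create(a) → a:[2], b:[0], c:[1]  free=[FFF........]
after unlink(a) → b:[0], c:[1]  free=[FF.........]
after append(b, 2) → b:[0, 2, 3], c:[1]  free=[FFFF.......]
after unlink(b) → c:[1]  free=[.F.........]
after create(a) → a:[0], c:[1]  free=[FF.........]
after append(c, 2) → a:[0], c:[1, 2, 3]  free=[FFFF.......]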